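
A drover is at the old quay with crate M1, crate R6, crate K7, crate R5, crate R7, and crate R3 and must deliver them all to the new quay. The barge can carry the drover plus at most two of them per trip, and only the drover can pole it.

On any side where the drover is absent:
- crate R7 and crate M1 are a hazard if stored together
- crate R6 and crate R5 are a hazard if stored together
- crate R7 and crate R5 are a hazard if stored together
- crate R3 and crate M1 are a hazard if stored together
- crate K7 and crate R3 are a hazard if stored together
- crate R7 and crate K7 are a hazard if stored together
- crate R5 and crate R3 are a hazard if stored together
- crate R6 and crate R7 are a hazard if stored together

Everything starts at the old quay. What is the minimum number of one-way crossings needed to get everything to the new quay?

Whatever the first load, the items left behind include a forbidden pair without the drover. No opening move is safe, so no plan exists.

impossible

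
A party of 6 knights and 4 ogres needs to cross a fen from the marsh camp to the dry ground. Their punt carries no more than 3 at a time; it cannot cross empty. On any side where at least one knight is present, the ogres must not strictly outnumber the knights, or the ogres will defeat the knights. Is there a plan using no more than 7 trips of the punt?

Counting alone: each trip to the dry ground takes at most 3 across and each return brings at least 1 back, so after t trips out (and t−1 returns) at most 3t − (t−1) of the 10 are across; that first reaches 10 at t = 5, so at least 9 crossings are needed.
Since 7 < 9, 7 crossings cannot be enough. (The shortest complete plan in fact takes 9:)
1. 2 ogres → the dry ground.  (the marsh camp: 6K 2O; the dry ground: 0K 2O)
2. 1 ogre ← the marsh camp.  (the marsh camp: 6K 3O; the dry ground: 0K 1O)
3. 3 ogres → the dry ground.  (the marsh camp: 6K 0O; the dry ground: 0K 4O)
4. 1 ogre ← the marsh camp.  (the marsh camp: 6K 1O; the dry ground: 0K 3O)
5. 3 knights → the dry ground.  (the marsh camp: 3K 1O; the dry ground: 3K 3O)
6. 1 ogre ← the marsh camp.  (the marsh camp: 3K 2O; the dry ground: 3K 2O)
7. 1 knight and 2 ogres → the dry ground.  (the marsh camp: 2K 0O; the dry ground: 4K 4O)
8. 1 ogre ← the marsh camp.  (the marsh camp: 2K 1O; the dry ground: 4K 3O)
9. 2 knights and 1 ogre → the dry ground.  (the marsh camp: 0K 0O; the dry ground: 6K 4O)

No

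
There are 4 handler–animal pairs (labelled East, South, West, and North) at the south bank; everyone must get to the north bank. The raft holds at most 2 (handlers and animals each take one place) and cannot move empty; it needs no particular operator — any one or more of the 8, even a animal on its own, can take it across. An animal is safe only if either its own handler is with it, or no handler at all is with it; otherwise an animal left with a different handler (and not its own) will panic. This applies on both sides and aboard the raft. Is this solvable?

Following every safe sequence of crossings from the start, the most of the 8 that can be at the north bank as the raft arrives there on crossings 1, 3, 5 is 2, 3, 4 respectively; the best ever achieved is 4 of 8.
From crossing 7 on, no configuration arises that was not already reachable earlier: only 44 distinct safe configurations (who is on which side, and where the raft is) can ever be reached, none of them has everyone across, and every continuation just revisits them. So no valid plan exists.

No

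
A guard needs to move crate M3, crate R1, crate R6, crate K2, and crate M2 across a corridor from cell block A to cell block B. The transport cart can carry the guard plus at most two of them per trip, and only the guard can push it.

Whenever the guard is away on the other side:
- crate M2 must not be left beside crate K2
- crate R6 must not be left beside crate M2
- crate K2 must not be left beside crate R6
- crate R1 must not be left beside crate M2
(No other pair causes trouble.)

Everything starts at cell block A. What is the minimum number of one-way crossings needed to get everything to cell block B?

7

Counting alone: the guard can take at most 2 across per trip to cell block B, so moving all 5 needs at least 3 loaded trips out, with a return between consecutive ones — at least 5 crossings.
The safety rule pushes this higher. Following every safe sequence of crossings, the most of the 5 that can be at cell block B as the transport cart arrives there on crossing 5 is 4 — never all 5.
So no plan with fewer than 7 crossings exists, and this one achieves 7:
1. Guard goes to cell block B with crate M2 and crate R6.  [cell block A: crate K2, crate M3, crate R1 | cell block B: crate M2, crate R6]
2. Guard goes back to cell block A with crate R6.  [cell block A: crate K2, crate M3, crate R1, crate R6 | cell block B: crate M2]
3. Guard goes to cell block B with crate M3 and crate R6.  [cell block A: crate K2, crate R1 | cell block B: crate M2, crate M3, crate R6]
4. Guard goes back to cell block A with crate R6.  [cell block A: crate K2, crate R1, crate R6 | cell block B: crate M2, crate M3]
5. Guard goes to cell block B with crate R1 and crate R6.  [cell block A: crate K2 | cell block B: crate M2, crate M3, crate R1, crate R6]
6. Guard goes back to cell block A with crate M2.  [cell block A: crate K2, crate M2 | cell block B: crate M3, crate R1, crate R6]
7. Guard goes to cell block B with crate K2 and crate M2.  [cell block A: — | cell block B: crate K2, crate M2, crate M3, crate R1, crate R6]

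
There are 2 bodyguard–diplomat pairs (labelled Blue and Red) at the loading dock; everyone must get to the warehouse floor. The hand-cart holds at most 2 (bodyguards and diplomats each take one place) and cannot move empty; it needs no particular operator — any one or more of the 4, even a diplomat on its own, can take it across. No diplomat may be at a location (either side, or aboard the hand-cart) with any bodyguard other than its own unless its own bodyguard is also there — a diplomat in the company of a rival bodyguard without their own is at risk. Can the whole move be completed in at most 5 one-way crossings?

Yes — this plan uses 5 crossings (≤ 5):
1. bodyguard Blue and diplomat Blue cross → the warehouse floor.
2. bodyguard Blue crosses ← the loading dock.
3. bodyguard Blue and bodyguard Red cross → the warehouse floor.
4. bodyguard Red crosses ← the loading dock.
5. bodyguard Red and diplomat Red cross → the warehouse floor.

Yes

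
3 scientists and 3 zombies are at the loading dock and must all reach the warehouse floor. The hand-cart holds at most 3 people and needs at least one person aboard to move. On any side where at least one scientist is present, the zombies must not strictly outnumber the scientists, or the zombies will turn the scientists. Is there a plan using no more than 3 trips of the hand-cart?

Counting alone: each trip to the warehouse floor takes at most 3 across and each return brings at least 1 back, so after t trips out (and t−1 returns) at most 3t − (t−1) of the 6 are across; that first reaches 6 at t = 3, so at least 5 crossings are needed.
Since 3 < 5, 3 crossings cannot be enough. (The shortest complete plan in fact takes 5:)
1. 2 zombies → the warehouse floor.  (the loading dock: 3S 1Z; the warehouse floor: 0S 2Z)
2. 1 zombie ← the loading dock.  (the loading dock: 3S 2Z; the warehouse floor: 0S 1Z)
3. 3 scientists → the warehouse floor.  (the loading dock: 0S 2Z; the warehouse floor: 3S 1Z)
4. 1 zombie ← the loading dock.  (the loading dock: 0S 3Z; the warehouse floor: 3S 0Z)
5. 3 zombies → the warehouse floor.  (the loading dock: 0S 0Z; the warehouse floor: 3S 3Z)

No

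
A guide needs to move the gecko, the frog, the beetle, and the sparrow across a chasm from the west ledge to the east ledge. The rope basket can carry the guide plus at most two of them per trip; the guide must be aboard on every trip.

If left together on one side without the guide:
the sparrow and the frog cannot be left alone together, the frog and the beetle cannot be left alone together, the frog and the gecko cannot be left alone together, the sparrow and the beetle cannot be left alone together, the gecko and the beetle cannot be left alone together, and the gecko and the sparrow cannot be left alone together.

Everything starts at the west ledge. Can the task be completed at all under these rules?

No

Whatever the first load, the items left behind include a forbidden pair without the guide. No opening move is safe, so no plan exists.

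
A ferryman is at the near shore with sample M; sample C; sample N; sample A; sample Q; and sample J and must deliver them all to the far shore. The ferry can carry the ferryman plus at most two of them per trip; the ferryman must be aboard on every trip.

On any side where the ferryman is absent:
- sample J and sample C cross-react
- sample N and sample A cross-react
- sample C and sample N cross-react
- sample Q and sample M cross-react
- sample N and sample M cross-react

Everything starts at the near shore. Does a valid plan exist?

Whatever the first load, the items left behind include a forbidden pair without the ferryman. No opening move is safe, so no plan exists.

No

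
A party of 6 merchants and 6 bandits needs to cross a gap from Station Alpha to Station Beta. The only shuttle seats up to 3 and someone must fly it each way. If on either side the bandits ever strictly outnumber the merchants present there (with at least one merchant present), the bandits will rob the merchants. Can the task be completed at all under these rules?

Following every safe sequence of crossings from the start, the most of the 12 that can be at Station Beta as the shuttle arrives there on crossings 1, 3, 5 is 3, 5, 6 respectively; the best ever achieved is 6 of 12.
From crossing 7 on, no configuration arises that was not already reachable earlier: only 17 distinct safe configurations (who is on which side, and where the shuttle is) can ever be reached, none of them has everyone across, and every continuation just revisits them. They are: 0 merchants + 0 bandits across (shuttle back at the start); 0 merchants + 1 bandit across (shuttle there); 0 merchants + 1 bandit across (shuttle back at the start); 0 merchants + 2 bandits across (shuttle there); 0 merchants + 2 bandits across (shuttle back at the start); 0 merchants + 3 bandits across (shuttle there); 0 merchants + 3 bandits across (shuttle back at the start); 0 merchants + 4 bandits across (shuttle there); 0 merchants + 4 bandits across (shuttle back at the start); 0 merchants + 5 bandits across (shuttle there); 0 merchants + 5 bandits across (shuttle back at the start); 0 merchants + 6 bandits across (shuttle there); 1 merchant + 1 bandit across (shuttle there); 1 merchant + 1 bandit across (shuttle back at the start); 2 merchants + 2 bandits across (shuttle there); 2 merchants + 2 bandits across (shuttle back at the start); 3 merchants + 3 bandits across (shuttle there). So no valid plan exists.

No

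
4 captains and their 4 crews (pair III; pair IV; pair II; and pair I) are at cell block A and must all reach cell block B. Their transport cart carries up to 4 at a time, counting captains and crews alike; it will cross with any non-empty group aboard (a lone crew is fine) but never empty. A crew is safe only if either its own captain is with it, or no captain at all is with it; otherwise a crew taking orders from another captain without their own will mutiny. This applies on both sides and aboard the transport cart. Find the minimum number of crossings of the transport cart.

5

Counting alone: each trip to cell block B takes at most 4 across and each return brings at least 1 back, so after t trips out (and t−1 returns) at most 4t − (t−1) of the 8 are across; that first reaches 8 at t = 3, so at least 5 crossings are needed.
The plan below uses exactly 5 crossings, so it is optimal:
1. captain III and crew III cross → cell block B.
2. captain III crosses ← cell block A.
3. captain I, captain II, captain III, and captain IV cross → cell block B.
4. crew III crosses ← cell block A.
5. crew I, crew II, crew III, and crew IV cross → cell block B.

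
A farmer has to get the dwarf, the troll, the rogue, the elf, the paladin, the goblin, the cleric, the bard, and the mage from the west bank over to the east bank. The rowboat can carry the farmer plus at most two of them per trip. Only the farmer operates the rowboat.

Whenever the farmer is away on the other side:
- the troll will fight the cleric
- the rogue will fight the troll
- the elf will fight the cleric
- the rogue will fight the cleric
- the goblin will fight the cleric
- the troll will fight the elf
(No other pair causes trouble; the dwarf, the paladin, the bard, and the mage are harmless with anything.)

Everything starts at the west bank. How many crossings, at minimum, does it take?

Counting alone: the farmer can take at most 2 across per trip to the east bank, so moving all 9 needs at least 5 loaded trips out, with a return between consecutive ones — at least 9 crossings.
The safety rule pushes this higher. Following every safe sequence of crossings, the most of the 9 that can be at the east bank as the rowboat arrives there on crossings 9, 11, 13 is 6, 7, 8 respectively — never all 9.
So no plan with fewer than 15 crossings exists, and this one achieves 15:
1. Farmer goes to the east bank with the cleric and the troll.  [the west bank: the bard, the dwarf, the elf, the goblin, the mage, the paladin, the rogue | the east bank: the cleric, the troll]
2. Farmer goes back to the west bank with the troll.  [the west bank: the bard, the dwarf, the elf, the goblin, the mage, the paladin, the rogue, the troll | the east bank: the cleric]
3. Farmer goes to the east bank with the dwarf and the troll.  [the west bank: the bard, the elf, the goblin, the mage, the paladin, the rogue | the east bank: the cleric, the dwarf, the troll]
4. Farmer goes back to the west bank with the troll.  [the west bank: the bard, the elf, the goblin, the mage, the paladin, the rogue, the troll | the east bank: the cleric, the dwarf]
5. Farmer goes to the east bank with the paladin and the troll.  [the west bank: the bard, the elf, the goblin, the mage, the rogue | the east bank: the cleric, the dwarf, the paladin, the troll]
6. Farmer goes back to the west bank with the troll.  [the west bank: the bard, the elf, the goblin, the mage, the rogue, the troll | the east bank: the cleric, the dwarf, the paladin]
7. Farmer goes to the east bank with the goblin and the troll.  [the west bank: the bard, the elf, the mage, the rogue | the east bank: the cleric, the dwarf, the goblin, the paladin, the troll]
8. Farmer goes back to the west bank with the cleric.  [the west bank: the bard, the cleric, the elf, the mage, the rogue | the east bank: the dwarf, the goblin, the paladin, the troll]
9. Farmer goes to the east bank with the elf and the rogue.  [the west bank: the bard, the cleric, the mage | the east bank: the dwarf, the elf, the goblin, the paladin, the rogue, the troll]
10. Farmer goes back to the west bank with the troll.  [the west bank: the bard, the cleric, the mage, the troll | the east bank: the dwarf, the elf, the goblin, the paladin, the rogue]
11. Farmer goes to the east bank with the bard and the troll.  [the west bank: the cleric, the mage | the east bank: the bard, the dwarf, the elf, the goblin, the paladin, the rogue, the troll]
12. Farmer goes back to the west bank with the troll.  [the west bank: the cleric, the mage, the troll | the east bank: the bard, the dwarf, the elf, the goblin, the paladin, the rogue]
13. Farmer goes to the east bank with the mage and the troll.  [the west bank: the cleric | the east bank: the bard, the dwarf, the elf, the goblin, the mage, the paladin, the rogue, the troll]
14. Farmer goes back to the west bank with the troll.  [the west bank: the cleric, the troll | the east bank: the bard, the dwarf, the elf, the goblin, the mage, the paladin, the rogue]
15. Farmer goes to the east bank with the cleric and the troll.  [the west bank: — | the east bank: the bard, the cleric, the dwarf, the elf, the goblin, the mage, the paladin, the rogue, the troll]

15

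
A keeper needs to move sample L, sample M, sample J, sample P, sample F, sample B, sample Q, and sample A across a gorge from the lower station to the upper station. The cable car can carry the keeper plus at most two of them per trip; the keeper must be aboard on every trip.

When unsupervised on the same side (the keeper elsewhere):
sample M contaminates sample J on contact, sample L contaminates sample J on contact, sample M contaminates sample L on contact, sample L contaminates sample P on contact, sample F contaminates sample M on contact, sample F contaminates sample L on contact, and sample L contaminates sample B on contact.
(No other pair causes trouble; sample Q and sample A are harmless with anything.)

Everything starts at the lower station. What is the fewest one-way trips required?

13

Counting alone: the keeper can take at most 2 across per trip to the upper station, so moving all 8 needs at least 4 loaded trips out, with a return between consecutive ones — at least 7 crossings.
The safety rule pushes this higher. Following every safe sequence of crossings, the most of the 8 that can be at the upper station as the cable car arrives there on crossings 7, 9, 11 is 5, 6, 7 respectively — never all 8.
So no plan with fewer than 13 crossings exists, and this one achieves 13:
1. Keeper goes to the upper station with sample L and sample M.
2. Keeper goes back to the lower station with sample L.
3. Keeper goes to the upper station with sample L and sample P.
4. Keeper goes back to the lower station with sample L.
5. Keeper goes to the upper station with sample B and sample L.
6. Keeper goes back to the lower station with sample L.
7. Keeper goes to the upper station with sample L and sample Q.
8. Keeper goes back to the lower station with sample L.
9. Keeper goes to the upper station with sample A and sample L.
10. Keeper goes back to the lower station with sample L.
11. Keeper goes to the upper station with sample F and sample J.
12. Keeper goes back to the lower station with sample M.
13. Keeper goes to the upper station with sample L and sample M.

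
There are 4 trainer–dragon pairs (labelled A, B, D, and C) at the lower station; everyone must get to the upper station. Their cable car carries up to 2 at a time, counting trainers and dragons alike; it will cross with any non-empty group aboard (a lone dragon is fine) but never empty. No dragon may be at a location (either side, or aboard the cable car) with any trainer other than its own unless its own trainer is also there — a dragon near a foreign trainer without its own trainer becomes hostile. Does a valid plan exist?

Following every safe sequence of crossings from the start, the most of the 8 that can be at the upper station as the cable car arrives there on crossings 1, 3, 5 is 2, 3, 4 respectively; the best ever achieved is 4 of 8.
From crossing 7 on, no configuration arises that was not already reachable earlier: only 44 distinct safe configurations (who is on which side, and where the cable car is) can ever be reached, none of them has everyone across, and every continuation just revisits them. So no valid plan exists.

No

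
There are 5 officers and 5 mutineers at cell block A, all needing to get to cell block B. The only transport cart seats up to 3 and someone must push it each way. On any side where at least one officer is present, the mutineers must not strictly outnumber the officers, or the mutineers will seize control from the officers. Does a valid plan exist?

Yes

1. 2 mutineers → cell block B.  (cell block A: 5O 3M; cell block B: 0O 2M)
2. 1 mutineer ← cell block A.  (cell block A: 5O 4M; cell block B: 0O 1M)
3. 3 mutineers → cell block B.  (cell block A: 5O 1M; cell block B: 0O 4M)
4. 1 mutineer ← cell block A.  (cell block A: 5O 2M; cell block B: 0O 3M)
5. 3 officers → cell block B.  (cell block A: 2O 2M; cell block B: 3O 3M)
6. 1 officer and 1 mutineer ← cell block A.  (cell block A: 3O 3M; cell block B: 2O 2M)
7. 3 officers → cell block B.  (cell block A: 0O 3M; cell block B: 5O 2M)
8. 1 mutineer ← cell block A.  (cell block A: 0O 4M; cell block B: 5O 1M)
9. 2 mutineers → cell block B.  (cell block A: 0O 2M; cell block B: 5O 3M)
10. 1 mutineer ← cell block A.  (cell block A: 0O 3M; cell block B: 5O 2M)
11. 3 mutineers → cell block B.  (cell block A: 0O 0M; cell block B: 5O 5M)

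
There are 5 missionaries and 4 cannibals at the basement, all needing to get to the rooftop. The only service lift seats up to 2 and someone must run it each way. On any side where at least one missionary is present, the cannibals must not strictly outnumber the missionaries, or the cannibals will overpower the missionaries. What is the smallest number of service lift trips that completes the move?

Counting alone: each trip to the rooftop takes at most 2 across and each return brings at least 1 back, so after t trips out (and t−1 returns) at most 2t − (t−1) of the 9 are across; that first reaches 9 at t = 8, so at least 15 crossings are needed.
The plan below uses exactly 15 crossings, so it is optimal:
1. 2 cannibals → the rooftop.  (the basement: 5M 2C; the rooftop: 0M 2C)
2. 1 cannibal ← the basement.  (the basement: 5M 3C; the rooftop: 0M 1C)
3. 2 cannibals → the rooftop.  (the basement: 5M 1C; the rooftop: 0M 3C)
4. 1 cannibal ← the basement.  (the basement: 5M 2C; the rooftop: 0M 2C)
5. 2 missionaries → the rooftop.  (the basement: 3M 2C; the rooftop: 2M 2C)
6. 1 cannibal ← the basement.  (the basement: 3M 3C; the rooftop: 2M 1C)
7. 1 missionary and 1 cannibal → the rooftop.  (the basement: 2M 2C; the rooftop: 3M 2C)
8. 1 missionary ← the basement.  (the basement: 3M 2C; the rooftop: 2M 2C)
9. 1 missionary and 1 cannibal → the rooftop.  (the basement: 2M 1C; the rooftop: 3M 3C)
10. 1 cannibal ← the basement.  (the basement: 2M 2C; the rooftop: 3M 2C)
11. 1 missionary and 1 cannibal → the rooftop.  (the basement: 1M 1C; the rooftop: 4M 3C)
12. 1 missionary ← the basement.  (the basement: 2M 1C; the rooftop: 3M 3C)
13. 1 missionary and 1 cannibal → the rooftop.  (the basement: 1M 0C; the rooftop: 4M 4C)
14. 1 cannibal ← the basement.  (the basement: 1M 1C; the rooftop: 4M 3C)
15. 1 missionary and 1 cannibal → the rooftop.  (the basement: 0M 0C; the rooftop: 5M 4C)

15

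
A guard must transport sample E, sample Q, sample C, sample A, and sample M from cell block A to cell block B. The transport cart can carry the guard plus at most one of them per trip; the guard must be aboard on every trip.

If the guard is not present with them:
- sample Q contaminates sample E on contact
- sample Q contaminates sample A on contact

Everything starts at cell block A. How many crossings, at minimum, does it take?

11

Counting alone: the guard can take at most 1 across per trip to cell block B, so moving all 5 needs at least 5 loaded trips out, with a return between consecutive ones — at least 9 crossings.
The safety rule pushes this higher. Following every safe sequence of crossings, the most of the 5 that can be at cell block B as the transport cart arrives there on crossing 9 is 4 — never all 5.
So no plan with fewer than 11 crossings exists, and this one achieves 11:
1. Guard goes to cell block B with sample Q.  [cell block A: sample A, sample C, sample E, sample M | cell block B: sample Q]
2. Guard goes back to cell block A alone.  [cell block A: sample A, sample C, sample E, sample M | cell block B: sample Q]
3. Guard goes to cell block B with sample E.  [cell block A: sample A, sample C, sample M | cell block B: sample E, sample Q]
4. Guard goes back to cell block A with sample Q.  [cell block A: sample A, sample C, sample M, sample Q | cell block B: sample E]
5. Guard goes to cell block B with sample A.  [cell block A: sample C, sample M, sample Q | cell block B: sample A, sample E]
6. Guard goes back to cell block A alone.  [cell block A: sample C, sample M, sample Q | cell block B: sample A, sample E]
7. Guard goes to cell block B with sample C.  [cell block A: sample M, sample Q | cell block B: sample A, sample C, sample E]
8. Guard goes back to cell block A alone.  [cell block A: sample M, sample Q | cell block B: sample A, sample C, sample E]
9. Guard goes to cell block B with sample M.  [cell block A: sample Q | cell block B: sample A, sample C, sample E, sample M]
10. Guard goes back to cell block A alone.  [cell block A: sample Q | cell block B: sample A, sample C, sample E, sample M]
11. Guard goes to cell block B with sample Q.  [cell block A: — | cell block B: sample A, sample C, sample E, sample M, sample Q]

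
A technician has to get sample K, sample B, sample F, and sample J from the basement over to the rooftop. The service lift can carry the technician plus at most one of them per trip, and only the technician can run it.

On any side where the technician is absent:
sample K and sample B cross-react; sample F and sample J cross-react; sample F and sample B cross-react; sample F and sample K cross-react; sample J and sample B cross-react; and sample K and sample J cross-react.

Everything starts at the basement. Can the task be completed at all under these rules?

Whatever the first load, the items left behind include a forbidden pair without the technician. No opening move is safe, so no plan exists.

No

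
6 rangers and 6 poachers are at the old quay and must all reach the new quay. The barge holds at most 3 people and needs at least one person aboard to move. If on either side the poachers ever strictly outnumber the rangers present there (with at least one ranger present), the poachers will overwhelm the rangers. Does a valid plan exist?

Following every safe sequence of crossings from the start, the most of the 12 that can be at the new quay as the barge arrives there on crossings 1, 3, 5 is 3, 5, 6 respectively; the best ever achieved is 6 of 12.
From crossing 7 on, no configuration arises that was not already reachable earlier: only 17 distinct safe configurations (who is on which side, and where the barge is) can ever be reached, none of them has everyone across, and every continuation just revisits them. They are: 0 rangers + 0 poachers across (barge back at the start); 0 rangers + 1 poacher across (barge there); 0 rangers + 1 poacher across (barge back at the start); 0 rangers + 2 poachers across (barge there); 0 rangers + 2 poachers across (barge back at the start); 0 rangers + 3 poachers across (barge there); 0 rangers + 3 poachers across (barge back at the start); 0 rangers + 4 poachers across (barge there); 0 rangers + 4 poachers across (barge back at the start); 0 rangers + 5 poachers across (barge there); 0 rangers + 5 poachers across (barge back at the start); 0 rangers + 6 poachers across (barge there); 1 ranger + 1 poacher across (barge there); 1 ranger + 1 poacher across (barge back at the start); 2 rangers + 2 poachers across (barge there); 2 rangers + 2 poachers across (barge back at the start); 3 rangers + 3 poachers across (barge there). So no valid plan exists.

No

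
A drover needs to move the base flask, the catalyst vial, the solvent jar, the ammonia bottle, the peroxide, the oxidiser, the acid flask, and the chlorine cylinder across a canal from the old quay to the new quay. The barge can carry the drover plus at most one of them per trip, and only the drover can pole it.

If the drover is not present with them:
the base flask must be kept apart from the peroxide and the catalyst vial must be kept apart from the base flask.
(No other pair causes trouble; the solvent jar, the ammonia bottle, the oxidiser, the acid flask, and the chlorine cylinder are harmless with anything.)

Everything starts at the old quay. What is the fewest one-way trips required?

Counting alone: the drover can take at most 1 across per trip to the new quay, so moving all 8 needs at least 8 loaded trips out, with a return between consecutive ones — at least 15 crossings.
The safety rule pushes this higher. Following every safe sequence of crossings, the most of the 8 that can be at the new quay as the barge arrives there on crossing 15 is 7 — never all 8.
So no plan with fewer than 17 crossings exists, and this one achieves 17:
1. Drover goes to the new quay with the base flask.
2. Drover goes back to the old quay alone.
3. Drover goes to the new quay with the catalyst vial.
4. Drover goes back to the old quay with the base flask.
5. Drover goes to the new quay with the peroxide.
6. Drover goes back to the old quay alone.
7. Drover goes to the new quay with the solvent jar.
8. Drover goes back to the old quay alone.
9. Drover goes to the new quay with the ammonia bottle.
10. Drover goes back to the old quay alone.
11. Drover goes to the new quay with the oxidiser.
12. Drover goes back to the old quay alone.
13. Drover goes to the new quay with the acid flask.
14. Drover goes back to the old quay alone.
15. Drover goes to the new quay with the chlorine cylinder.
16. Drover goes back to the old quay alone.
17. Drover goes to the new quay with the base flask.

17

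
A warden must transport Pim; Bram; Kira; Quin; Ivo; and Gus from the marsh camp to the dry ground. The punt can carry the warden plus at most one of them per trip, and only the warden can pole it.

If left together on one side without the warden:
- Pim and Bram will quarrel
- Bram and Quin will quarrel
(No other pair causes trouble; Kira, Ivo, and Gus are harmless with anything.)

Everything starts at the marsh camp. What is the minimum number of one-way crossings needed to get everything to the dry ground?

13

Counting alone: the warden can take at most 1 across per trip to the dry ground, so moving all 6 needs at least 6 loaded trips out, with a return between consecutive ones — at least 11 crossings.
The safety rule pushes this higher. Following every safe sequence of crossings, the most of the 6 that can be at the dry ground as the punt arrives there on crossing 11 is 5 — never all 6.
So no plan with fewer than 13 crossings exists, and this one achieves 13:
1. Warden goes to the dry ground with Bram.
2. Warden goes back to the marsh camp alone.
3. Warden goes to the dry ground with Pim.
4. Warden goes back to the marsh camp with Bram.
5. Warden goes to the dry ground with Quin.
6. Warden goes back to the marsh camp alone.
7. Warden goes to the dry ground with Kira.
8. Warden goes back to the marsh camp alone.
9. Warden goes to the dry ground with Ivo.
10. Warden goes back to the marsh camp alone.
11. Warden goes to the dry ground with Gus.
12. Warden goes back to the marsh camp alone.
13. Warden goes to the dry ground with Bram.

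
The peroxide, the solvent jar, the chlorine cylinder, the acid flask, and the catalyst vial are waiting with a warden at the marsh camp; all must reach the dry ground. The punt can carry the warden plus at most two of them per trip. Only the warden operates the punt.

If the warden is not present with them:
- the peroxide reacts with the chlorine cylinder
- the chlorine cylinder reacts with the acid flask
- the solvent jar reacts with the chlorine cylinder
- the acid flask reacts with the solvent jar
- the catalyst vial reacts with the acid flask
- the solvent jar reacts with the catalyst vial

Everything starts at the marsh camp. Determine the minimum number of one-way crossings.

Whatever the first load, the items left behind include a forbidden pair without the warden. No opening move is safe, so no plan exists.

impossible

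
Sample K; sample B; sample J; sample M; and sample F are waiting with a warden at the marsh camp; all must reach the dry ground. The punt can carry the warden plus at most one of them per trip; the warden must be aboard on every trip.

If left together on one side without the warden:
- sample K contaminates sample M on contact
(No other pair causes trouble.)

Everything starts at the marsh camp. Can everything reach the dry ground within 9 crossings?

Yes — this plan uses 9 crossings (≤ 9):
1. Warden goes to the dry ground with sample K.
2. Warden goes back to the marsh camp alone.
3. Warden goes to the dry ground with sample B.
4. Warden goes back to the marsh camp alone.
5. Warden goes to the dry ground with sample J.
6. Warden goes back to the marsh camp alone.
7. Warden goes to the dry ground with sample F.
8. Warden goes back to the marsh camp alone.
9. Warden goes to the dry ground with sample M.

Yes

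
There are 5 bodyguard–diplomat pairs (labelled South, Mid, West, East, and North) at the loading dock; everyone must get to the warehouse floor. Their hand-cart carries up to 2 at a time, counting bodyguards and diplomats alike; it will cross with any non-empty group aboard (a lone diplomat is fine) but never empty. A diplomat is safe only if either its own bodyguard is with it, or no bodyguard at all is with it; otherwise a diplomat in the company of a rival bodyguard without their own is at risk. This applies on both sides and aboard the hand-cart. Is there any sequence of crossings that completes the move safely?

Following every safe sequence of crossings from the start, the most of the 10 that can be at the warehouse floor as the hand-cart arrives there on crossings 1, 3, 5, 7 is 2, 3, 4, 5 respectively; the best ever achieved is 5 of 10.
From crossing 9 on, no configuration arises that was not already reachable earlier: only 82 distinct safe configurations (who is on which side, and where the hand-cart is) can ever be reached, none of them has everyone across, and every continuation just revisits them. So no valid plan exists.

No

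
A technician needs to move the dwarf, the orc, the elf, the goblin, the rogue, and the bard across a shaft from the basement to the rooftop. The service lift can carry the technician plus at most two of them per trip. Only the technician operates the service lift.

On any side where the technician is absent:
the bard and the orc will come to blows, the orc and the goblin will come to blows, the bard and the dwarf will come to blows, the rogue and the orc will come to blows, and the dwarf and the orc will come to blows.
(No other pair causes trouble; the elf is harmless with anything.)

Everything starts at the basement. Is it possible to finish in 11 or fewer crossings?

Yes

Yes — this plan uses 9 crossings (≤ 11):
1. Technician goes to the rooftop with the dwarf and the orc.  [the basement: the bard, the elf, the goblin, the rogue | the rooftop: the dwarf, the orc]
2. Technician goes back to the basement with the dwarf.  [the basement: the bard, the dwarf, the elf, the goblin, the rogue | the rooftop: the orc]
3. Technician goes to the rooftop with the dwarf and the elf.  [the basement: the bard, the goblin, the rogue | the rooftop: the dwarf, the elf, the orc]
4. Technician goes back to the basement with the dwarf.  [the basement: the bard, the dwarf, the goblin, the rogue | the rooftop: the elf, the orc]
5. Technician goes to the rooftop with the dwarf and the goblin.  [the basement: the bard, the rogue | the rooftop: the dwarf, the elf, the goblin, the orc]
6. Technician goes back to the basement with the orc.  [the basement: the bard, the orc, the rogue | the rooftop: the dwarf, the elf, the goblin]
7. Technician goes to the rooftop with the orc and the rogue.  [the basement: the bard | the rooftop: the dwarf, the elf, the goblin, the orc, the rogue]
8. Technician goes back to the basement with the orc.  [the basement: the bard, the orc | the rooftop: the dwarf, the elf, the goblin, the rogue]
9. Technician goes to the rooftop with the bard and the orc.  [the basement: — | the rooftop: the bard, the dwarf, the elf, the goblin, the orc, the rogue]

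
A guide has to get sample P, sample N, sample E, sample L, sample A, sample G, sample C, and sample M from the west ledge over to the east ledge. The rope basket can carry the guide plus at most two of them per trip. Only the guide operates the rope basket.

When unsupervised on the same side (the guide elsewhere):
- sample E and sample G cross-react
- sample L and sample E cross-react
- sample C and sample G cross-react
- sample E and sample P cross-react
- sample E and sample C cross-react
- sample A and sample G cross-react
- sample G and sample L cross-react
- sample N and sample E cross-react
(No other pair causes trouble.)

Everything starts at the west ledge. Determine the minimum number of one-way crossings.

Counting alone: the guide can take at most 2 across per trip to the east ledge, so moving all 8 needs at least 4 loaded trips out, with a return between consecutive ones — at least 7 crossings.
The safety rule pushes this higher. Following every safe sequence of crossings, the most of the 8 that can be at the east ledge as the rope basket arrives there on crossings 7, 9, 11 is 5, 6, 7 respectively — never all 8.
So no plan with fewer than 13 crossings exists, and this one achieves 13:
1. Guide goes to the east ledge with sample E and sample G.
2. Guide goes back to the west ledge with sample E.
3. Guide goes to the east ledge with sample E and sample P.
4. Guide goes back to the west ledge with sample E.
5. Guide goes to the east ledge with sample E and sample N.
6. Guide goes back to the west ledge with sample E.
7. Guide goes to the east ledge with sample E and sample M.
8. Guide goes back to the west ledge with sample E.
9. Guide goes to the east ledge with sample C and sample L.
10. Guide goes back to the west ledge with sample G.
11. Guide goes to the east ledge with sample A and sample E.
12. Guide goes back to the west ledge with sample E.
13. Guide goes to the east ledge with sample E and sample G.

13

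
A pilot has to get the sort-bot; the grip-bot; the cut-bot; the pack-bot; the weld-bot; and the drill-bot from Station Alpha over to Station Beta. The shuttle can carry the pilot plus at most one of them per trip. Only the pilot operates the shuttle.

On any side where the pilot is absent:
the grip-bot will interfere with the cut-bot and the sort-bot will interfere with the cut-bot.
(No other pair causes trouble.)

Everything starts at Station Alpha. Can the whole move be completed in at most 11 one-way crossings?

No

Counting alone: the pilot can take at most 1 across per trip to Station Beta, so moving all 6 needs at least 6 loaded trips out, with a return between consecutive ones — at least 11 crossings.
The safety rule pushes this higher. Following every safe sequence of crossings, the most of the 6 that can be at Station Beta as the shuttle arrives there on crossing 11 is 5 — never all 6.
So the move cannot be finished within 11 crossings. (The shortest complete plan takes 13:)
1. Pilot goes to Station Beta with the cut-bot.  [Station Alpha: the drill-bot, the grip-bot, the pack-bot, the sort-bot, the weld-bot | Station Beta: the cut-bot]
2. Pilot goes back to Station Alpha alone.  [Station Alpha: the drill-bot, the grip-bot, the pack-bot, the sort-bot, the weld-bot | Station Beta: the cut-bot]
3. Pilot goes to Station Beta with the sort-bot.  [Station Alpha: the drill-bot, the grip-bot, the pack-bot, the weld-bot | Station Beta: the cut-bot, the sort-bot]
4. Pilot goes back to Station Alpha with the cut-bot.  [Station Alpha: the cut-bot, the drill-bot, the grip-bot, the pack-bot, the weld-bot | Station Beta: the sort-bot]
5. Pilot goes to Station Beta with the grip-bot.  [Station Alpha: the cut-bot, the drill-bot, the pack-bot, the weld-bot | Station Beta: the grip-bot, the sort-bot]
6. Pilot goes back to Station Alpha alone.  [Station Alpha: the cut-bot, the drill-bot, the pack-bot, the weld-bot | Station Beta: the grip-bot, the sort-bot]
7. Pilot goes to Station Beta with the pack-bot.  [Station Alpha: the cut-bot, the drill-bot, the weld-bot | Station Beta: the grip-bot, the pack-bot, the sort-bot]
8. Pilot goes back to Station Alpha alone.  [Station Alpha: the cut-bot, the drill-bot, the weld-bot | Station Beta: the grip-bot, the pack-bot, the sort-bot]
9. Pilot goes to Station Beta with the weld-bot.  [Station Alpha: the cut-bot, the drill-bot | Station Beta: the grip-bot, the pack-bot, the sort-bot, the weld-bot]
10. Pilot goes back to Station Alpha alone.  [Station Alpha: the cut-bot, the drill-bot | Station Beta: the grip-bot, the pack-bot, the sort-bot, the weld-bot]
11. Pilot goes to Station Beta with the drill-bot.  [Station Alpha: the cut-bot | Station Beta: the drill-bot, the grip-bot, the pack-bot, the sort-bot, the weld-bot]
12. Pilot goes back to Station Alpha alone.  [Station Alpha: the cut-bot | Station Beta: the drill-bot, the grip-bot, the pack-bot, the sort-bot, the weld-bot]
13. Pilot goes to Station Beta with the cut-bot.  [Station Alpha: — | Station Beta: the cut-bot, the drill-bot, the grip-bot, the pack-bot, the sort-bot, the weld-bot]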